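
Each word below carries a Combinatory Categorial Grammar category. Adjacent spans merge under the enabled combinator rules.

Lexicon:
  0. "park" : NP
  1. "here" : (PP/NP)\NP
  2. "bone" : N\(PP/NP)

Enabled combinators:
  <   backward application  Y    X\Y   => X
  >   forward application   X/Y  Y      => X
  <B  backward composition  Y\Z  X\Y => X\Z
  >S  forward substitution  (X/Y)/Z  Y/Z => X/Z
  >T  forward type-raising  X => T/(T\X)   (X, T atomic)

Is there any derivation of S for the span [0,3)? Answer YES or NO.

NO

NP (PP/NP)\NP N\(PP/NP)
CKY chart[0,3] = {N, N/(N\N), NP/(NP\N), PP/(PP\N), S/(S\N)}; S ∉ chart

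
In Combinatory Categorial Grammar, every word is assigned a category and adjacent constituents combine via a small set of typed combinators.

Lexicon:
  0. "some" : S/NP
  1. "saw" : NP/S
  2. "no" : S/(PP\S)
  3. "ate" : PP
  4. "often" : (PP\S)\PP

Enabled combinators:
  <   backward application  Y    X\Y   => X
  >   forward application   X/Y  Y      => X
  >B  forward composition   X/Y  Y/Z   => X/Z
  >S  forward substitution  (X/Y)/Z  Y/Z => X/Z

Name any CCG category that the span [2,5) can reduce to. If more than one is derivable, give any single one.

S

[0,5] S   >
  [0,1] "some" : S/NP
  [1,5] NP   >
    [1,2] "saw" : NP/S
    [2,5] S   >
      [2,3] "no" : S/(PP\S)
      [3,5] PP\S   <
        [3,4] "ate" : PP
        [4,5] "often" : (PP\S)\PP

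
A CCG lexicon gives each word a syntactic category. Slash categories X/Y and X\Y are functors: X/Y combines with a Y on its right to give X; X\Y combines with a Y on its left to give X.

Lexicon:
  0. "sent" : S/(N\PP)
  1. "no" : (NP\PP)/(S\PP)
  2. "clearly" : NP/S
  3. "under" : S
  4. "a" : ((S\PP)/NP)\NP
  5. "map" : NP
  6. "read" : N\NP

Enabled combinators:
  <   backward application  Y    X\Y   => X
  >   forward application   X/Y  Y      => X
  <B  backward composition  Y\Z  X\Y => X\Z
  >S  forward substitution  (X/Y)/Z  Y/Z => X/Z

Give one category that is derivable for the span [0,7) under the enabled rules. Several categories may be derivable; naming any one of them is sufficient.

S

[0,7] S   >
  [0,1] "sent" : S/(N\PP)
  [1,7] N\PP   <B
    [1,6] NP\PP   >
      [1,2] "no" : (NP\PP)/(S\PP)
      [2,6] S\PP   >
        [2,5] (S\PP)/NP   <
          [2,4] NP   >
            [2,3] "clearly" : NP/S
            [3,4] "under" : S
          [4,5] "a" : ((S\PP)/NP)\NP
        [5,6] "map" : NP
    [6,7] "read" : N\NP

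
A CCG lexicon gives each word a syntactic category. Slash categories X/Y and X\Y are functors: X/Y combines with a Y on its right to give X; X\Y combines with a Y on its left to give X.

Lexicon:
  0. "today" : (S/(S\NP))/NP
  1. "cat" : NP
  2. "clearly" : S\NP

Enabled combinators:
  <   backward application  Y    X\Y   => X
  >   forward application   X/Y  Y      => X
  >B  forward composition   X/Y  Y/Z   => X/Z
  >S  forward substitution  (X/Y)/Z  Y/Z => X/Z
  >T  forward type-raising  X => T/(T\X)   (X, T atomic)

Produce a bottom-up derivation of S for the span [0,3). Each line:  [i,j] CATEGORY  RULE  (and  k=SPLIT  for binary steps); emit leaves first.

[0,1] (S/(S\NP))/NP  lex  "today"
[1,2] NP  lex  "cat"
[0,2] S/(S\NP)  >  k=1
[2,3] S\NP  lex  "clearly"
[0,3] S  >  k=2

[0,3] S   >
  [0,2] S/(S\NP)   >
    [0,1] "today" : (S/(S\NP))/NP
    [1,2] "cat" : NP
  [2,3] "clearly" : S\NP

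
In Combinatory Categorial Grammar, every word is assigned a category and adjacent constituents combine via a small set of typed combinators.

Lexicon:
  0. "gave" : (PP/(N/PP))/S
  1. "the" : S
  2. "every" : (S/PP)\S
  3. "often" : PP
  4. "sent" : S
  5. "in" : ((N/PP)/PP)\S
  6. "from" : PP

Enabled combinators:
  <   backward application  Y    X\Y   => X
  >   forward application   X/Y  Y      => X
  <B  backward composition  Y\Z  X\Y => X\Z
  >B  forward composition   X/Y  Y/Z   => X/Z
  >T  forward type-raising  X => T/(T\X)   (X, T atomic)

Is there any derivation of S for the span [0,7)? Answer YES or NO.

(PP/(N/PP))/S S (S/PP)\S PP S ((N/PP)/PP)\S PP
CKY chart[0,7] = {N/(N\PP), NP/(NP\PP), PP, PP/(PP\PP), S/(S\PP)}; S ∉ chart

NO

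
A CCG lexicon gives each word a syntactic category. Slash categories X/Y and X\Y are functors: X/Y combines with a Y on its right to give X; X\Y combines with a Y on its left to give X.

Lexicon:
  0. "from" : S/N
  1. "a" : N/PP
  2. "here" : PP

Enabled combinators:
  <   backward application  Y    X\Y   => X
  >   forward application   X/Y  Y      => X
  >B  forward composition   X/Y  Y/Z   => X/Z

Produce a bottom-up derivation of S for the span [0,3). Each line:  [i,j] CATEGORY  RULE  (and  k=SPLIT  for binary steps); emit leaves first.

[0,1] S/N  lex  "from"
[1,2] N/PP  lex  "a"
[2,3] PP  lex  "here"
[1,3] N  >  k=2
[0,3] S  >  k=1

[0,3] S   >
  [0,1] "from" : S/N
  [1,3] N   >
    [1,2] "a" : N/PP
    [2,3] "here" : PP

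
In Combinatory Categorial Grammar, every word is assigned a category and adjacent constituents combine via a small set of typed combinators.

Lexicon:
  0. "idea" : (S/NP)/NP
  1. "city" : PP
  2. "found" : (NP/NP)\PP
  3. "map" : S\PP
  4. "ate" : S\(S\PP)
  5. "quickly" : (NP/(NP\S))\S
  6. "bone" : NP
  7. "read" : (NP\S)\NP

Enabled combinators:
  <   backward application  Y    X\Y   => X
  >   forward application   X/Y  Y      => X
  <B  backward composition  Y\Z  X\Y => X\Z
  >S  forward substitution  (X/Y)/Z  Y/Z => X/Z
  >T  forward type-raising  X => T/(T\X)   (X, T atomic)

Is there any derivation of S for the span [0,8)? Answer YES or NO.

[0,8] S   >
  [0,3] S/NP   >S
    [0,1] "idea" : (S/NP)/NP
    [1,3] NP/NP   <
      [1,2] "city" : PP
      [2,3] "found" : (NP/NP)\PP
  [3,8] NP   >
    [3,6] NP/(NP\S)   <
      [3,5] S   <
        [3,4] "map" : S\PP
        [4,5] "ate" : S\(S\PP)
      [5,6] "quickly" : (NP/(NP\S))\S
    [6,8] NP\S   <
      [6,7] "bone" : NP
      [7,8] "read" : (NP\S)\NP

YES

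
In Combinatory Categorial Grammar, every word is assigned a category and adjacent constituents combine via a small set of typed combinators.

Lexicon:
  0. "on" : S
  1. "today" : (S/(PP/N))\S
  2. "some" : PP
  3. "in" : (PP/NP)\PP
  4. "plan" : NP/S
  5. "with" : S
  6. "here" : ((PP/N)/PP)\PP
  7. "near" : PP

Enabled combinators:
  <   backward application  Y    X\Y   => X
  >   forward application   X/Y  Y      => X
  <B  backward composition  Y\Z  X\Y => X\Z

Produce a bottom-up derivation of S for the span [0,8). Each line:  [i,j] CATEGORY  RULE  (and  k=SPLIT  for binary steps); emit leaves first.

[0,1] S  lex  "on"
[1,2] (S/(PP/N))\S  lex  "today"
[0,2] S/(PP/N)  <  k=1
[2,3] PP  lex  "some"
[3,4] (PP/NP)\PP  lex  "in"
[2,4] PP/NP  <  k=3
[4,5] NP/S  lex  "plan"
[5,6] S  lex  "with"
[4,6] NP  >  k=5
[2,6] PP  >  k=4
[6,7] ((PP/N)/PP)\PP  lex  "here"
[2,7] (PP/N)/PP  <  k=6
[7,8] PP  lex  "near"
[2,8] PP/N  >  k=7
[0,8] S  >  k=2

[0,8] S   >
  [0,2] S/(PP/N)   <
    [0,1] "on" : S
    [1,2] "today" : (S/(PP/N))\S
  [2,8] PP/N   >
    [2,7] (PP/N)/PP   <
      [2,6] PP   >
        [2,4] PP/NP   <
          [2,3] "some" : PP
          [3,4] "in" : (PP/NP)\PP
        [4,6] NP   >
          [4,5] "plan" : NP/S
          [5,6] "with" : S
      [6,7] "here" : ((PP/N)/PP)\PP
    [7,8] "near" : PP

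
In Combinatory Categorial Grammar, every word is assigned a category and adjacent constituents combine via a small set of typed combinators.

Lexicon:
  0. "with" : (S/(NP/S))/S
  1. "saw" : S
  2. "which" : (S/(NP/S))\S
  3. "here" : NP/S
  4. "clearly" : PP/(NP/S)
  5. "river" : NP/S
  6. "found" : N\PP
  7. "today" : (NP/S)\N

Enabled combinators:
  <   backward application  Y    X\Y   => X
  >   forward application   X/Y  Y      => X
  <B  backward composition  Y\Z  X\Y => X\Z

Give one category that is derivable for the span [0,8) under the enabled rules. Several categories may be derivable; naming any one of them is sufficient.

[0,8] S   >
  [0,4] S/(NP/S)   >
    [0,1] "with" : (S/(NP/S))/S
    [1,4] S   >
      [1,3] S/(NP/S)   <
        [1,2] "saw" : S
        [2,3] "which" : (S/(NP/S))\S
      [3,4] "here" : NP/S
  [4,8] NP/S   <
    [4,7] N   <
      [4,6] PP   >
        [4,5] "clearly" : PP/(NP/S)
        [5,6] "river" : NP/S
      [6,7] "found" : N\PP
    [7,8] "today" : (NP/S)\N

S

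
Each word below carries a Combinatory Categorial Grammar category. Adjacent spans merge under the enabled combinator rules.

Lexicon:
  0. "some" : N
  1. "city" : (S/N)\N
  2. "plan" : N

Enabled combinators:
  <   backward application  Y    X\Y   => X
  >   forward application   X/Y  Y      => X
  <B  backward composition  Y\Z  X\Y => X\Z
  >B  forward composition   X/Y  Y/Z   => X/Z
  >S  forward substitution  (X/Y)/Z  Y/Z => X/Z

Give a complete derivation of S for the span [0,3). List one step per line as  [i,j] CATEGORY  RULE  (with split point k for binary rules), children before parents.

[0,1] N  lex  "some"
[1,2] (S/N)\N  lex  "city"
[0,2] S/N  <  k=1
[2,3] N  lex  "plan"
[0,3] S  >  k=2

[0,3] S   >
  [0,2] S/N   <
    [0,1] "some" : N
    [1,2] "city" : (S/N)\N
  [2,3] "plan" : N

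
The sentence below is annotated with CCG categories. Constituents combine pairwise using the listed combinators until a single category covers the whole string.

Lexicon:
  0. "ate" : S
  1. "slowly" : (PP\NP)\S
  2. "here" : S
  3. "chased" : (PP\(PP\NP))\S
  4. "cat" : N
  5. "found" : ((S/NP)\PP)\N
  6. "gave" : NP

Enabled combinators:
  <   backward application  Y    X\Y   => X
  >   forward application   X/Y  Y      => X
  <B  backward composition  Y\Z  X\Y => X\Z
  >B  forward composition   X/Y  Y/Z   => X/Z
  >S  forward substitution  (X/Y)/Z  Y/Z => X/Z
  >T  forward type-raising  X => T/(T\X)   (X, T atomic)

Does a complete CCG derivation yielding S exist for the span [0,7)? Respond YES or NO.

[0,7] S   >
  [0,6] S/NP   <
    [0,4] PP   >
      [0,1] PP/(PP\S)   >T
        [0,1] "ate" : S
      [1,4] PP\S   <B
        [1,2] "slowly" : (PP\NP)\S
        [2,4] PP\(PP\NP)   <
          [2,3] "here" : S
          [3,4] "chased" : (PP\(PP\NP))\S
    [4,6] (S/NP)\PP   <
      [4,5] "cat" : N
      [5,6] "found" : ((S/NP)\PP)\N
  [6,7] "gave" : NP

YES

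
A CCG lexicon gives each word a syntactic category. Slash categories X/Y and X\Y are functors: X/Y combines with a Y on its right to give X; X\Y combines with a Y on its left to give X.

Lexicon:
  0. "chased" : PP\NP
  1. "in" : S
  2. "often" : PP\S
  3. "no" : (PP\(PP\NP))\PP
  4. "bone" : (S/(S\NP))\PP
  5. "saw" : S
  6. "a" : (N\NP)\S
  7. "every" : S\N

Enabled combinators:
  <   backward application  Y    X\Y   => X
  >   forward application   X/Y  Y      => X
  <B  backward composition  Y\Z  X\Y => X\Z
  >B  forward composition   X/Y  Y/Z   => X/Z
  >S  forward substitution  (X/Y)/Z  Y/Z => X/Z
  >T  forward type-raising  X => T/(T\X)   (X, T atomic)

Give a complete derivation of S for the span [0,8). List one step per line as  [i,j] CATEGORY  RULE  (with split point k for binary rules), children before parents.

[0,8] S   >
  [0,5] S/(S\NP)   <
    [0,4] PP   <
      [0,1] "chased" : PP\NP
      [1,4] PP\(PP\NP)   <
        [1,3] PP   >
          [1,2] PP/(PP\S)   >T
            [1,2] "in" : S
          [2,3] "often" : PP\S
        [3,4] "no" : (PP\(PP\NP))\PP
    [4,5] "bone" : (S/(S\NP))\PP
  [5,8] S\NP   <B
    [5,7] N\NP   <
      [5,6] "saw" : S
      [6,7] "a" : (N\NP)\S
    [7,8] "every" : S\N

[0,1] PP\NP  lex  "chased"
[1,2] S  lex  "in"
[1,2] PP/(PP\S)  >T
[2,3] PP\S  lex  "often"
[1,3] PP  >  k=2
[3,4] (PP\(PP\NP))\PP  lex  "no"
[1,4] PP\(PP\NP)  <  k=3
[0,4] PP  <  k=1
[4,5] (S/(S\NP))\PP  lex  "bone"
[0,5] S/(S\NP)  <  k=4
[5,6] S  lex  "saw"
[6,7] (N\NP)\S  lex  "a"
[5,7] N\NP  <  k=6
[7,8] S\N  lex  "every"
[5,8] S\NP  <B  k=7
[0,8] S  >  k=5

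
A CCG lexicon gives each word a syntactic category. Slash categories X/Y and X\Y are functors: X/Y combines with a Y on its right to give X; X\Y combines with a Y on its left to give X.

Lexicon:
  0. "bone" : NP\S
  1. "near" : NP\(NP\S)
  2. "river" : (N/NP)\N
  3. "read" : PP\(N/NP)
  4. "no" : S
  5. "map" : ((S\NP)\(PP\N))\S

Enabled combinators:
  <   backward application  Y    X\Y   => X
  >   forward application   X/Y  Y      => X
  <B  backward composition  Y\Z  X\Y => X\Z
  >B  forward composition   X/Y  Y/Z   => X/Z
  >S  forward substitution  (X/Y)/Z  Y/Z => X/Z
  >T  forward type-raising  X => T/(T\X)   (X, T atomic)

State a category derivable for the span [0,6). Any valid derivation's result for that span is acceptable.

[0,6] S   <
  [0,2] NP   <
    [0,1] "bone" : NP\S
    [1,2] "near" : NP\(NP\S)
  [2,6] S\NP   <
    [2,4] PP\N   <B
      [2,3] "river" : (N/NP)\N
      [3,4] "read" : PP\(N/NP)
    [4,6] (S\NP)\(PP\N)   <
      [4,5] "no" : S
      [5,6] "map" : ((S\NP)\(PP\N))\S

S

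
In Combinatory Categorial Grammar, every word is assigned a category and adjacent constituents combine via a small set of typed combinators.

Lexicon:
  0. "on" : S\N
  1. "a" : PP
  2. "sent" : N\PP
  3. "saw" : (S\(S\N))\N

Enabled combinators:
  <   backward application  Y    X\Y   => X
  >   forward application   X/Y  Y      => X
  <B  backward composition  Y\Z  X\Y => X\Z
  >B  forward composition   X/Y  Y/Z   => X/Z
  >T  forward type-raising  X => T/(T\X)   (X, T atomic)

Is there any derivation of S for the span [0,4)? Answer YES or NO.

YES

[0,4] S   <
  [0,1] "on" : S\N
  [1,4] S\(S\N)   <
    [1,3] N   <
      [1,2] "a" : PP
      [2,3] "sent" : N\PP
    [3,4] "saw" : (S\(S\N))\N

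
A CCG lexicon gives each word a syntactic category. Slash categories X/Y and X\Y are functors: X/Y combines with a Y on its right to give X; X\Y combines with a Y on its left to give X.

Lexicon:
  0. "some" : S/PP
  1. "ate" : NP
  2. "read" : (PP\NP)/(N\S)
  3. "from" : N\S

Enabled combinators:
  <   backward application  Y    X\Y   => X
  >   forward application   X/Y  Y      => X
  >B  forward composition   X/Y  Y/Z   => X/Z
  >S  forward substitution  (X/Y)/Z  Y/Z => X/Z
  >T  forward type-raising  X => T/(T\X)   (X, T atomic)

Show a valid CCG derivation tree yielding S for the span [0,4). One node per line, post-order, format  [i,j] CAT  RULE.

[0,4] S   >
  [0,1] "some" : S/PP
  [1,4] PP   <
    [1,2] "ate" : NP
    [2,4] PP\NP   >
      [2,3] "read" : (PP\NP)/(N\S)
      [3,4] "from" : N\S

[0,1] S/PP  lex  "some"
[1,2] NP  lex  "ate"
[2,3] (PP\NP)/(N\S)  lex  "read"
[3,4] N\S  lex  "from"
[2,4] PP\NP  >  k=3
[1,4] PP  <  k=2
[0,4] S  >  k=1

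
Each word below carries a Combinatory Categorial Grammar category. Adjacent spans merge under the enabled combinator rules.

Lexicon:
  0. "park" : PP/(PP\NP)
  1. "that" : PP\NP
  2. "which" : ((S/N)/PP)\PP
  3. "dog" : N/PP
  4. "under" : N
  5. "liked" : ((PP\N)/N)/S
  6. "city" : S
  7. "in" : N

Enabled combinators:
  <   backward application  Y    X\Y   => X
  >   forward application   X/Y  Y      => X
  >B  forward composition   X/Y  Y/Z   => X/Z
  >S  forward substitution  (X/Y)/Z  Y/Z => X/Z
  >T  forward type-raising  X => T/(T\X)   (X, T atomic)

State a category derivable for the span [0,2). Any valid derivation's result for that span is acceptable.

[0,8] S   >
  [0,4] S/PP   >S
    [0,3] (S/N)/PP   <
      [0,2] PP   >
        [0,1] "park" : PP/(PP\NP)
        [1,2] "that" : PP\NP
      [2,3] "which" : ((S/N)/PP)\PP
    [3,4] "dog" : N/PP
  [4,8] PP   <
    [4,5] "under" : N
    [5,8] PP\N   >
      [5,7] (PP\N)/N   >
        [5,6] "liked" : ((PP\N)/N)/S
        [6,7] "city" : S
      [7,8] "in" : N

PP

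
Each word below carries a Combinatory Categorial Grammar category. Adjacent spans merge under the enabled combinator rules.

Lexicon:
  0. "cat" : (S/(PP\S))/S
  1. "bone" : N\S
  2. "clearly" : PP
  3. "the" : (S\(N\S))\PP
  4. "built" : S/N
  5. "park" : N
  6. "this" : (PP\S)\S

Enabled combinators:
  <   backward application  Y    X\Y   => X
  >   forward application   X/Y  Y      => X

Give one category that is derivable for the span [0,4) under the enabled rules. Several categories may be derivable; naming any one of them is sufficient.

S/(PP\S)

[0,7] S   >
  [0,4] S/(PP\S)   >
    [0,1] "cat" : (S/(PP\S))/S
    [1,4] S   <
      [1,2] "bone" : N\S
      [2,4] S\(N\S)   <
        [2,3] "clearly" : PP
        [3,4] "the" : (S\(N\S))\PP
  [4,7] PP\S   <
    [4,6] S   >
      [4,5] "built" : S/N
      [5,6] "park" : N
    [6,7] "this" : (PP\S)\S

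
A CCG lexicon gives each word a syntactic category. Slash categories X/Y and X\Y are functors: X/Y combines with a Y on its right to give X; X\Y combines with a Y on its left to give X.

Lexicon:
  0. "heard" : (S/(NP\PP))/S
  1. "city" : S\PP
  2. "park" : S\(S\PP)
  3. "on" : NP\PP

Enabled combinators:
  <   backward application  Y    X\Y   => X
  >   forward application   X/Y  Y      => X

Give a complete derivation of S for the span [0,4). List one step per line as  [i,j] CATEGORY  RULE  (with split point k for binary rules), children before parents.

[0,4] S   >
  [0,3] S/(NP\PP)   >
    [0,1] "heard" : (S/(NP\PP))/S
    [1,3] S   <
      [1,2] "city" : S\PP
      [2,3] "park" : S\(S\PP)
  [3,4] "on" : NP\PP

[0,1] (S/(NP\PP))/S  lex  "heard"
[1,2] S\PP  lex  "city"
[2,3] S\(S\PP)  lex  "park"
[1,3] S  <  k=2
[0,3] S/(NP\PP)  >  k=1
[3,4] NP\PP  lex  "on"
[0,4] S  >  k=3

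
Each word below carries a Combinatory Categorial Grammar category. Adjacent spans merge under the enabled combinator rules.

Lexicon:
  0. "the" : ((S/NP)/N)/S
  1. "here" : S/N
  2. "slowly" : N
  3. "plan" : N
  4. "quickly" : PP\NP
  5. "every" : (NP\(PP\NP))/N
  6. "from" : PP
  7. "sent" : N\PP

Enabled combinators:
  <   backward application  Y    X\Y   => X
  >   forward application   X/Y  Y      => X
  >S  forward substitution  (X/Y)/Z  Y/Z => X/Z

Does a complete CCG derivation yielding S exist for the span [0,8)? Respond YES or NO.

YES

[0,8] S   >
  [0,4] S/NP   >
    [0,3] (S/NP)/N   >
      [0,1] "the" : ((S/NP)/N)/S
      [1,3] S   >
        [1,2] "here" : S/N
        [2,3] "slowly" : N
    [3,4] "plan" : N
  [4,8] NP   <
    [4,5] "quickly" : PP\NP
    [5,8] NP\(PP\NP)   >
      [5,6] "every" : (NP\(PP\NP))/N
      [6,8] N   <
        [6,7] "from" : PP
        [7,8] "sent" : N\PP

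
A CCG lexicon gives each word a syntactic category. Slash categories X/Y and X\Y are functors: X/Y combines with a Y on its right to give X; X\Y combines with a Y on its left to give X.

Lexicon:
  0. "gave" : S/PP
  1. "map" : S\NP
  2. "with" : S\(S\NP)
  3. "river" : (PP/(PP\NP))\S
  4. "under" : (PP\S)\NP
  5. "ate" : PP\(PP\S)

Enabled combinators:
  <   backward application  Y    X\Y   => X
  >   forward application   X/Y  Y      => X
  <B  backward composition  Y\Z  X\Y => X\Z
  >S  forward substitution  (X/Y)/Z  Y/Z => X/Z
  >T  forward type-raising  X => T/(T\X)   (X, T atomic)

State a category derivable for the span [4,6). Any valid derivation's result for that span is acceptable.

PP\NP

[0,6] S   >
  [0,1] "gave" : S/PP
  [1,6] PP   >
    [1,4] PP/(PP\NP)   <
      [1,3] S   <
        [1,2] "map" : S\NP
        [2,3] "with" : S\(S\NP)
      [3,4] "river" : (PP/(PP\NP))\S
    [4,6] PP\NP   <B
      [4,5] "under" : (PP\S)\NP
      [5,6] "ate" : PP\(PP\S)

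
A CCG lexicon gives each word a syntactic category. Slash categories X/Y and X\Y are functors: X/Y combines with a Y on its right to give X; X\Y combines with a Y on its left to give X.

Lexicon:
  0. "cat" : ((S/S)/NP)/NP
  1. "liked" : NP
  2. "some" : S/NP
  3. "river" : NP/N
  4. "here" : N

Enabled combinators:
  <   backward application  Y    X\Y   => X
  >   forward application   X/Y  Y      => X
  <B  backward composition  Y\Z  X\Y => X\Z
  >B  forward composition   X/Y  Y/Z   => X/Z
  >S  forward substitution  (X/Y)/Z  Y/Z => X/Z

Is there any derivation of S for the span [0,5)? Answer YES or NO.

YES

[0,5] S   >
  [0,3] S/NP   >S
    [0,2] (S/S)/NP   >
      [0,1] "cat" : ((S/S)/NP)/NP
      [1,2] "liked" : NP
    [2,3] "some" : S/NP
  [3,5] NP   >
    [3,4] "river" : NP/N
    [4,5] "here" : N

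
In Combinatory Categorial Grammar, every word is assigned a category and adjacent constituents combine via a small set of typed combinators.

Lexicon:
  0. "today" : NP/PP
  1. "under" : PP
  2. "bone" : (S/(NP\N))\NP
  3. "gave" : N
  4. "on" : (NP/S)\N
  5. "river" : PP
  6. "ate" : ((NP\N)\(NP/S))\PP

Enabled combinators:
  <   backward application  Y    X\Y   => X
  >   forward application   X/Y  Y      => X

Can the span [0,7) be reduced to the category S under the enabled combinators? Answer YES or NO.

YES

[0,7] S   >
  [0,3] S/(NP\N)   <
    [0,2] NP   >
      [0,1] "today" : NP/PP
      [1,2] "under" : PP
    [2,3] "bone" : (S/(NP\N))\NP
  [3,7] NP\N   <
    [3,5] NP/S   <
      [3,4] "gave" : N
      [4,5] "on" : (NP/S)\N
    [5,7] (NP\N)\(NP/S)   <
      [5,6] "river" : PP
      [6,7] "ate" : ((NP\N)\(NP/S))\PP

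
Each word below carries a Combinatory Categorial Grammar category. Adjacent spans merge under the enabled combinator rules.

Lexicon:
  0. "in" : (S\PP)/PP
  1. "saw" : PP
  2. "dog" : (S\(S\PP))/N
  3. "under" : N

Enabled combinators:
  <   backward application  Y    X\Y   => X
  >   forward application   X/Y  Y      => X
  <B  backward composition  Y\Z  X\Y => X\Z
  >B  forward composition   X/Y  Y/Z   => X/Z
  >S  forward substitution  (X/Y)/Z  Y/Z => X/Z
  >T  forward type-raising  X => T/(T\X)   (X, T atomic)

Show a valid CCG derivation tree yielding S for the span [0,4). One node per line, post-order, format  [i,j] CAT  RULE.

[0,4] S   <
  [0,2] S\PP   >
    [0,1] "in" : (S\PP)/PP
    [1,2] "saw" : PP
  [2,4] S\(S\PP)   >
    [2,3] "dog" : (S\(S\PP))/N
    [3,4] "under" : N

[0,1] (S\PP)/PP  lex  "in"
[1,2] PP  lex  "saw"
[0,2] S\PP  >  k=1
[2,3] (S\(S\PP))/N  lex  "dog"
[3,4] N  lex  "under"
[2,4] S\(S\PP)  >  k=3
[0,4] S  <  k=2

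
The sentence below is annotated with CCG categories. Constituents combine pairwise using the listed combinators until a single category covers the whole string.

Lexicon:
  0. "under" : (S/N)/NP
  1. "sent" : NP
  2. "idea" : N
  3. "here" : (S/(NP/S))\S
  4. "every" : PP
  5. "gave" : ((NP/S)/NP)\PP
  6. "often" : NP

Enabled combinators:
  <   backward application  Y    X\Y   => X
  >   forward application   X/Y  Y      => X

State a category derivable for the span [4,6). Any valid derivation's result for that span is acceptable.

[0,7] S   >
  [0,4] S/(NP/S)   <
    [0,3] S   >
      [0,2] S/N   >
        [0,1] "under" : (S/N)/NP
        [1,2] "sent" : NP
      [2,3] "idea" : N
    [3,4] "here" : (S/(NP/S))\S
  [4,7] NP/S   >
    [4,6] (NP/S)/NP   <
      [4,5] "every" : PP
      [5,6] "gave" : ((NP/S)/NP)\PP
    [6,7] "often" : NP

(NP/S)/NP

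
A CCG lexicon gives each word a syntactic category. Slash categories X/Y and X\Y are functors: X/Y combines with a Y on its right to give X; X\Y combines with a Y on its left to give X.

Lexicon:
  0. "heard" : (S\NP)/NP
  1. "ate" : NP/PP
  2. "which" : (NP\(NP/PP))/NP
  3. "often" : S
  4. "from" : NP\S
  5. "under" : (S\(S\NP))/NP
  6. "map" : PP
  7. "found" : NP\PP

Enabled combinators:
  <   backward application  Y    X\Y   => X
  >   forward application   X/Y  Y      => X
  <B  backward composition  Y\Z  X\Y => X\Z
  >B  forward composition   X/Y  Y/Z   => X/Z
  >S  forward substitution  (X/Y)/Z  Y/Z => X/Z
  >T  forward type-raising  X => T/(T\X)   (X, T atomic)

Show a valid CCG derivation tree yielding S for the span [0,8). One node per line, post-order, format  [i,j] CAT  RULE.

[0,1] (S\NP)/NP  lex  "heard"
[1,2] NP/PP  lex  "ate"
[2,3] (NP\(NP/PP))/NP  lex  "which"
[3,4] S  lex  "often"
[4,5] NP\S  lex  "from"
[3,5] NP  <  k=4
[2,5] NP\(NP/PP)  >  k=3
[1,5] NP  <  k=2
[0,5] S\NP  >  k=1
[5,6] (S\(S\NP))/NP  lex  "under"
[6,7] PP  lex  "map"
[7,8] NP\PP  lex  "found"
[6,8] NP  <  k=7
[5,8] S\(S\NP)  >  k=6
[0,8] S  <  k=5

[0,8] S   <
  [0,5] S\NP   >
    [0,1] "heard" : (S\NP)/NP
    [1,5] NP   <
      [1,2] "ate" : NP/PP
      [2,5] NP\(NP/PP)   >
        [2,3] "which" : (NP\(NP/PP))/NP
        [3,5] NP   <
          [3,4] "often" : S
          [4,5] "from" : NP\S
  [5,8] S\(S\NP)   >
    [5,6] "under" : (S\(S\NP))/NP
    [6,8] NP   <
      [6,7] "map" : PP
      [7,8] "found" : NP\PP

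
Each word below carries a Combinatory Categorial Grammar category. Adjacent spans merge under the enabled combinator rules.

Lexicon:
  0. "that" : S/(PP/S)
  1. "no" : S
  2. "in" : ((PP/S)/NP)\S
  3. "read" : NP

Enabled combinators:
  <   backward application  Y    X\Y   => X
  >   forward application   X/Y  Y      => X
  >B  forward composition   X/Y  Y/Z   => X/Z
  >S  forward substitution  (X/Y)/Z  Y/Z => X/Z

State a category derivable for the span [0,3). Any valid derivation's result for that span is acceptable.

S/NP

[0,4] S   >
  [0,3] S/NP   >B
    [0,1] "that" : S/(PP/S)
    [1,3] (PP/S)/NP   <
      [1,2] "no" : S
      [2,3] "in" : ((PP/S)/NP)\S
  [3,4] "read" : NP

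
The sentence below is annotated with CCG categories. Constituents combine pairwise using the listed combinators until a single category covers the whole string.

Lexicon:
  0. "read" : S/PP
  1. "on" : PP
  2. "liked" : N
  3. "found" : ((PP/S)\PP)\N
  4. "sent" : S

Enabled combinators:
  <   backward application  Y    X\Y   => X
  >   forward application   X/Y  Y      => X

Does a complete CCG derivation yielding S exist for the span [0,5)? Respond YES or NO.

[0,5] S   >
  [0,1] "read" : S/PP
  [1,5] PP   >
    [1,4] PP/S   <
      [1,2] "on" : PP
      [2,4] (PP/S)\PP   <
        [2,3] "liked" : N
        [3,4] "found" : ((PP/S)\PP)\N
    [4,5] "sent" : S

YES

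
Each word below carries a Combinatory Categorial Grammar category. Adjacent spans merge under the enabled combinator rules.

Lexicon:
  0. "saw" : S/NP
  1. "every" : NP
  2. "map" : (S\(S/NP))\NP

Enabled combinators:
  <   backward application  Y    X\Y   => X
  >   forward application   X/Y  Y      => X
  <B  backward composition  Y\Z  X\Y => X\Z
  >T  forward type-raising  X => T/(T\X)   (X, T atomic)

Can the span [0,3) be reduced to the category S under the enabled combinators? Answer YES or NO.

YES

[0,3] S   <
  [0,1] "saw" : S/NP
  [1,3] S\(S/NP)   <
    [1,2] "every" : NP
    [2,3] "map" : (S\(S/NP))\NP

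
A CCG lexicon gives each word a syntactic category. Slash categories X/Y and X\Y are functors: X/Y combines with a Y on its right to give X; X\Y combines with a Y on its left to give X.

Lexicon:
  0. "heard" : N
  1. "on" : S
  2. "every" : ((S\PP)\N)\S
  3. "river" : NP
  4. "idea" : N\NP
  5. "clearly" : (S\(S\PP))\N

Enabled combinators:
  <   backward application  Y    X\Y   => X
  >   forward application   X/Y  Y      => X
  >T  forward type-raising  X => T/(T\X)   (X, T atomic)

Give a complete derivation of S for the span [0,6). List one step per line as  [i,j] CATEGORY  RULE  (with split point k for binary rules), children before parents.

[0,6] S   <
  [0,3] S\PP   <
    [0,1] "heard" : N
    [1,3] (S\PP)\N   <
      [1,2] "on" : S
      [2,3] "every" : ((S\PP)\N)\S
  [3,6] S\(S\PP)   <
    [3,5] N   >
      [3,4] N/(N\NP)   >T
        [3,4] "river" : NP
      [4,5] "idea" : N\NP
    [5,6] "clearly" : (S\(S\PP))\N

[0,1] N  lex  "heard"
[1,2] S  lex  "on"
[2,3] ((S\PP)\N)\S  lex  "every"
[1,3] (S\PP)\N  <  k=2
[0,3] S\PP  <  k=1
[3,4] NP  lex  "river"
[3,4] N/(N\NP)  >T
[4,5] N\NP  lex  "idea"
[3,5] N  >  k=4
[5,6] (S\(S\PP))\N  lex  "clearly"
[3,6] S\(S\PP)  <  k=5
[0,6] S  <  k=3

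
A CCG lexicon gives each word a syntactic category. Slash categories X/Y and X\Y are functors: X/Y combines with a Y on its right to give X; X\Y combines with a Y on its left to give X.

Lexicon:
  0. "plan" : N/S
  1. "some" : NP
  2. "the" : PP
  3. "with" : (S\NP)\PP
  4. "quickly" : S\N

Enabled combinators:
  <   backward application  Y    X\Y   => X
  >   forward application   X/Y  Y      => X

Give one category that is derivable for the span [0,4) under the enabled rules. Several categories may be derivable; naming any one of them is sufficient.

[0,5] S   <
  [0,4] N   >
    [0,1] "plan" : N/S
    [1,4] S   <
      [1,2] "some" : NP
      [2,4] S\NP   <
        [2,3] "the" : PP
        [3,4] "with" : (S\NP)\PP
  [4,5] "quickly" : S\N

N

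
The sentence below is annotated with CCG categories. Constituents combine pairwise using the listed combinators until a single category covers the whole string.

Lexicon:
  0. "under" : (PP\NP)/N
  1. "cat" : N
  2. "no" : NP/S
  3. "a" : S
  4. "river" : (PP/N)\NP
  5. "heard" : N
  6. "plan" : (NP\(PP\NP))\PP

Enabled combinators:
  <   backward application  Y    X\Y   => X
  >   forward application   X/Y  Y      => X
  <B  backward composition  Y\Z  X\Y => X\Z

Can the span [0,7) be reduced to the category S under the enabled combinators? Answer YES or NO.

(PP\NP)/N N NP/S S (PP/N)\NP N (NP\(PP\NP))\PP
CKY chart[0,7] = {NP}; S ∉ chart

NO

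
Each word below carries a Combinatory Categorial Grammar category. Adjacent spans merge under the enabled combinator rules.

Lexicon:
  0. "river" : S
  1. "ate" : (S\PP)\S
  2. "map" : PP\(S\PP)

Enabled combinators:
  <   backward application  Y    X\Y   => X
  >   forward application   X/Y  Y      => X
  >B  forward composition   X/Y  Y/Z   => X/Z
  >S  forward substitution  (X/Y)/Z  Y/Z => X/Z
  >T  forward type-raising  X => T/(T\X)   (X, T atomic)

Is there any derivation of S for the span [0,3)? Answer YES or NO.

S (S\PP)\S PP\(S\PP)
CKY chart[0,3] = {N/(N\PP), NP/(NP\PP), PP, PP/(PP\PP), S/(S\PP)}; S ∉ chart

NO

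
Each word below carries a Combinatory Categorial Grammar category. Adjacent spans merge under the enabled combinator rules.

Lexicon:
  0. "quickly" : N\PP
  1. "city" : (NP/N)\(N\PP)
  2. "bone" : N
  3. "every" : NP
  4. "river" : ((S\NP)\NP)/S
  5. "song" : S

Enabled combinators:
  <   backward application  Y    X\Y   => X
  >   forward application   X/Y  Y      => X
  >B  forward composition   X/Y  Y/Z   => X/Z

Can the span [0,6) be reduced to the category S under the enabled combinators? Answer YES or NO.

[0,6] S   <
  [0,3] NP   >
    [0,2] NP/N   <
      [0,1] "quickly" : N\PP
      [1,2] "city" : (NP/N)\(N\PP)
    [2,3] "bone" : N
  [3,6] S\NP   <
    [3,4] "every" : NP
    [4,6] (S\NP)\NP   >
      [4,5] "river" : ((S\NP)\NP)/S
      [5,6] "song" : S

YES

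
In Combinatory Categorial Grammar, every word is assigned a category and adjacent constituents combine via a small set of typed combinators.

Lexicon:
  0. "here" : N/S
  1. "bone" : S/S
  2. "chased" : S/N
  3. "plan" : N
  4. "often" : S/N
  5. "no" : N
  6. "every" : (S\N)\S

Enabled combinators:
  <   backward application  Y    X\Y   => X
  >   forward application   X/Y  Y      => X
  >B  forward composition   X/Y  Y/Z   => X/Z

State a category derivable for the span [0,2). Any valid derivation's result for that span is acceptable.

N/S

[0,7] S   <
  [0,4] N   >
    [0,2] N/S   >B
      [0,1] "here" : N/S
      [1,2] "bone" : S/S
    [2,4] S   >
      [2,3] "chased" : S/N
      [3,4] "plan" : N
  [4,7] S\N   <
    [4,6] S   >
      [4,5] "often" : S/N
      [5,6] "no" : N
    [6,7] "every" : (S\N)\S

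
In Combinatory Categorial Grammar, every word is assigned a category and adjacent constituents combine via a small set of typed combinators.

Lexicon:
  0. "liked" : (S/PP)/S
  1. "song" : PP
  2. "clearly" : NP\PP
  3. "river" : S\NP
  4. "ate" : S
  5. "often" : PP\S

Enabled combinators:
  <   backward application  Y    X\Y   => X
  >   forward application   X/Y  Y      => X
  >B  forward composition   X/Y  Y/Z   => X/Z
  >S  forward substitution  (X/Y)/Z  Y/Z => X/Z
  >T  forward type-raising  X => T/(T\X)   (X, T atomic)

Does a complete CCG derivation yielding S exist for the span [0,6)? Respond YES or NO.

[0,6] S   >
  [0,4] S/PP   >
    [0,1] "liked" : (S/PP)/S
    [1,4] S   <
      [1,3] NP   <
        [1,2] "song" : PP
        [2,3] "clearly" : NP\PP
      [3,4] "river" : S\NP
  [4,6] PP   >
    [4,5] PP/(PP\S)   >T
      [4,5] "ate" : S
    [5,6] "often" : PP\S

YES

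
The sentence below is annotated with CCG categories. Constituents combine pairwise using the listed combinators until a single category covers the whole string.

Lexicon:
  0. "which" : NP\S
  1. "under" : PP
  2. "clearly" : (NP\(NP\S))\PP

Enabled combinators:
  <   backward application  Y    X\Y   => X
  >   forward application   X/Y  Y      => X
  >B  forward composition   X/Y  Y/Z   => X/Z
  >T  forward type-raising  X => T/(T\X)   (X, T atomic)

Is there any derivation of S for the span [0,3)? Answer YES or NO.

NO

NP\S PP (NP\(NP\S))\PP
CKY chart[0,3] = {N/(N\NP), NP, NP/(NP\NP), PP/(PP\NP), S/(S\NP)}; S ∉ chart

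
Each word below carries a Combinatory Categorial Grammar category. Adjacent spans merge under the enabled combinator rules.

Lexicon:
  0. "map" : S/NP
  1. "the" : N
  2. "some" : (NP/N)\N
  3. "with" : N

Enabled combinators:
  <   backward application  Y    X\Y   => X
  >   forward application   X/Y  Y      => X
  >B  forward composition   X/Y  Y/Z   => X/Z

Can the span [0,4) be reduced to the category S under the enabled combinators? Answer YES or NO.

[0,4] S   >
  [0,1] "map" : S/NP
  [1,4] NP   >
    [1,3] NP/N   <
      [1,2] "the" : N
      [2,3] "some" : (NP/N)\N
    [3,4] "with" : N

YES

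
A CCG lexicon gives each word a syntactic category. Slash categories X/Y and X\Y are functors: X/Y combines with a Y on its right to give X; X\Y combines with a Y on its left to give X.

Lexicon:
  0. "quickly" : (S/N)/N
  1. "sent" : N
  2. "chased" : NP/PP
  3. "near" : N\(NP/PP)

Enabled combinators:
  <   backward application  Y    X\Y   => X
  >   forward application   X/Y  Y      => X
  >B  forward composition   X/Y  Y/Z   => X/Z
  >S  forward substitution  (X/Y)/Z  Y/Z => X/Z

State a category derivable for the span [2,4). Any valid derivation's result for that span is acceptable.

N

[0,4] S   >
  [0,2] S/N   >
    [0,1] "quickly" : (S/N)/N
    [1,2] "sent" : N
  [2,4] N   <
    [2,3] "chased" : NP/PP
    [3,4] "near" : N\(NP/PP)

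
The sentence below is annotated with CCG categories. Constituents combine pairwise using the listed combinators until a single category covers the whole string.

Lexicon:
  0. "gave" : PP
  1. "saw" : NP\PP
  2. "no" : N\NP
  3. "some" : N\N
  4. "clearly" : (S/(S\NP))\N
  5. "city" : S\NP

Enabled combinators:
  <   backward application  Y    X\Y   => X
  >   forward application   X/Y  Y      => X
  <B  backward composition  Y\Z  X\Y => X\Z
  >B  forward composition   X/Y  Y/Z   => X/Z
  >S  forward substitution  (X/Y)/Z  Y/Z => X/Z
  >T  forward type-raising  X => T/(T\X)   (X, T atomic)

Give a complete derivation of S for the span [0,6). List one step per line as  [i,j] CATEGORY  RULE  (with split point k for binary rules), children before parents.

[0,1] PP  lex  "gave"
[1,2] NP\PP  lex  "saw"
[0,2] NP  <  k=1
[2,3] N\NP  lex  "no"
[3,4] N\N  lex  "some"
[2,4] N\NP  <B  k=3
[0,4] N  <  k=2
[4,5] (S/(S\NP))\N  lex  "clearly"
[0,5] S/(S\NP)  <  k=4
[5,6] S\NP  lex  "city"
[0,6] S  >  k=5

[0,6] S   >
  [0,5] S/(S\NP)   <
    [0,4] N   <
      [0,2] NP   <
        [0,1] "gave" : PP
        [1,2] "saw" : NP\PP
      [2,4] N\NP   <B
        [2,3] "no" : N\NP
        [3,4] "some" : N\N
    [4,5] "clearly" : (S/(S\NP))\N
  [5,6] "city" : S\NP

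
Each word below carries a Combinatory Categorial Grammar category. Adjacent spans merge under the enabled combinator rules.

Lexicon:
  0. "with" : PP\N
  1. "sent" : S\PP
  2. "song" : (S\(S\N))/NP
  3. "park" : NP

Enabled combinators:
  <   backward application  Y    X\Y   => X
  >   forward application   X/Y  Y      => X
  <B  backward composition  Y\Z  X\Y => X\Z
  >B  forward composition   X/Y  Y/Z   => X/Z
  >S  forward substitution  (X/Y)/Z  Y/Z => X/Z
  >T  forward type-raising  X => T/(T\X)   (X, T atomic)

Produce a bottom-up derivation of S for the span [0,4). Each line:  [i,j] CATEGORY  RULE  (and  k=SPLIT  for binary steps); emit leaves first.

[0,4] S   <
  [0,2] S\N   <B
    [0,1] "with" : PP\N
    [1,2] "sent" : S\PP
  [2,4] S\(S\N)   >
    [2,3] "song" : (S\(S\N))/NP
    [3,4] "park" : NP

[0,1] PP\N  lex  "with"
[1,2] S\PP  lex  "sent"
[0,2] S\N  <B  k=1
[2,3] (S\(S\N))/NP  lex  "song"
[3,4] NP  lex  "park"
[2,4] S\(S\N)  >  k=3
[0,4] S  <  k=2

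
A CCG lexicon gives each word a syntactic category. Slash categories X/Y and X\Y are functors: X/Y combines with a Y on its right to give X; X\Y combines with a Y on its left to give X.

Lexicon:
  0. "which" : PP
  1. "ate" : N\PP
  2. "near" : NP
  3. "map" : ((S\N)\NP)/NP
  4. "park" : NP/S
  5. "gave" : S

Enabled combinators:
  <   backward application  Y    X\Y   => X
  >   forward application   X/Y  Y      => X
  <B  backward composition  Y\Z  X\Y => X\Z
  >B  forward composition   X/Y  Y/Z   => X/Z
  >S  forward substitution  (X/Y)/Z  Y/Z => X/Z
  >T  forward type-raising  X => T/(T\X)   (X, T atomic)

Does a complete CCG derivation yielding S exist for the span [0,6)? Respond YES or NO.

[0,6] S   <
  [0,2] N   <
    [0,1] "which" : PP
    [1,2] "ate" : N\PP
  [2,6] S\N   <
    [2,3] "near" : NP
    [3,6] (S\N)\NP   >
      [3,4] "map" : ((S\N)\NP)/NP
      [4,6] NP   >
        [4,5] "park" : NP/S
        [5,6] "gave" : S

YES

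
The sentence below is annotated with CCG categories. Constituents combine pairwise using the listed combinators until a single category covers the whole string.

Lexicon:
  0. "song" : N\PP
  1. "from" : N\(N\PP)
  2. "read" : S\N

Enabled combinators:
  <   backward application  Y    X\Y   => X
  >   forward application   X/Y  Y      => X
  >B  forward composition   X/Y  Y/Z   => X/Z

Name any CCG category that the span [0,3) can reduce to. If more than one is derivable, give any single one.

S

[0,3] S   <
  [0,2] N   <
    [0,1] "song" : N\PP
    [1,2] "from" : N\(N\PP)
  [2,3] "read" : S\N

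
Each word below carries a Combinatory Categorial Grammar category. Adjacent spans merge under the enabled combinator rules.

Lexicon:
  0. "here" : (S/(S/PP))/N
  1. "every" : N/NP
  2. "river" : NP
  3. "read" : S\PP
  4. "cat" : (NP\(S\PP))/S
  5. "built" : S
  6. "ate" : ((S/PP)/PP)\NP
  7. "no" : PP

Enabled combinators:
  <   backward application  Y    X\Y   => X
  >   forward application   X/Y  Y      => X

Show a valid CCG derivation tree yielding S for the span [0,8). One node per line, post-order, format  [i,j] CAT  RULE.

[0,8] S   >
  [0,3] S/(S/PP)   >
    [0,1] "here" : (S/(S/PP))/N
    [1,3] N   >
      [1,2] "every" : N/NP
      [2,3] "river" : NP
  [3,8] S/PP   >
    [3,7] (S/PP)/PP   <
      [3,6] NP   <
        [3,4] "read" : S\PP
        [4,6] NP\(S\PP)   >
          [4,5] "cat" : (NP\(S\PP))/S
          [5,6] "built" : S
      [6,7] "ate" : ((S/PP)/PP)\NP
    [7,8] "no" : PP

[0,1] (S/(S/PP))/N  lex  "here"
[1,2] N/NP  lex  "every"
[2,3] NP  lex  "river"
[1,3] N  >  k=2
[0,3] S/(S/PP)  >  k=1
[3,4] S\PP  lex  "read"
[4,5] (NP\(S\PP))/S  lex  "cat"
[5,6] S  lex  "built"
[4,6] NP\(S\PP)  >  k=5
[3,6] NP  <  k=4
[6,7] ((S/PP)/PP)\NP  lex  "ate"
[3,7] (S/PP)/PP  <  k=6
[7,8] PP  lex  "no"
[3,8] S/PP  >  k=7
[0,8] S  >  k=3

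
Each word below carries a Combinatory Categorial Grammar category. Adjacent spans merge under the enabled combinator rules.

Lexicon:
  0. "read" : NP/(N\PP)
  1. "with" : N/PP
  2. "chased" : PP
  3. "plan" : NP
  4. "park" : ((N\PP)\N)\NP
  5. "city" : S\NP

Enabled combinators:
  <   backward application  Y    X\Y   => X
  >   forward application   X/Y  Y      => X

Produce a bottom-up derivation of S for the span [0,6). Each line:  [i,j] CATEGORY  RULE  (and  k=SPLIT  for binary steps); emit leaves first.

[0,1] NP/(N\PP)  lex  "read"
[1,2] N/PP  lex  "with"
[2,3] PP  lex  "chased"
[1,3] N  >  k=2
[3,4] NP  lex  "plan"
[4,5] ((N\PP)\N)\NP  lex  "park"
[3,5] (N\PP)\N  <  k=4
[1,5] N\PP  <  k=3
[0,5] NP  >  k=1
[5,6] S\NP  lex  "city"
[0,6] S  <  k=5

[0,6] S   <
  [0,5] NP   >
    [0,1] "read" : NP/(N\PP)
    [1,5] N\PP   <
      [1,3] N   >
        [1,2] "with" : N/PP
        [2,3] "chased" : PP
      [3,5] (N\PP)\N   <
        [3,4] "plan" : NP
        [4,5] "park" : ((N\PP)\N)\NP
  [5,6] "city" : S\NP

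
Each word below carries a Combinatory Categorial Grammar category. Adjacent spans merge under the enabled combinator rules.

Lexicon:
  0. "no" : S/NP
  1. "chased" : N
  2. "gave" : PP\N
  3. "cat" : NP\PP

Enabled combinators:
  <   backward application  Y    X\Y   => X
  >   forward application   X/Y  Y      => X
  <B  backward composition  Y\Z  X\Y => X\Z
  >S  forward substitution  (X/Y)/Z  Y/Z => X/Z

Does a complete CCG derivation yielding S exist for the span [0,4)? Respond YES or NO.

YES

[0,4] S   >
  [0,1] "no" : S/NP
  [1,4] NP   <
    [1,3] PP   <
      [1,2] "chased" : N
      [2,3] "gave" : PP\N
    [3,4] "cat" : NP\PP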